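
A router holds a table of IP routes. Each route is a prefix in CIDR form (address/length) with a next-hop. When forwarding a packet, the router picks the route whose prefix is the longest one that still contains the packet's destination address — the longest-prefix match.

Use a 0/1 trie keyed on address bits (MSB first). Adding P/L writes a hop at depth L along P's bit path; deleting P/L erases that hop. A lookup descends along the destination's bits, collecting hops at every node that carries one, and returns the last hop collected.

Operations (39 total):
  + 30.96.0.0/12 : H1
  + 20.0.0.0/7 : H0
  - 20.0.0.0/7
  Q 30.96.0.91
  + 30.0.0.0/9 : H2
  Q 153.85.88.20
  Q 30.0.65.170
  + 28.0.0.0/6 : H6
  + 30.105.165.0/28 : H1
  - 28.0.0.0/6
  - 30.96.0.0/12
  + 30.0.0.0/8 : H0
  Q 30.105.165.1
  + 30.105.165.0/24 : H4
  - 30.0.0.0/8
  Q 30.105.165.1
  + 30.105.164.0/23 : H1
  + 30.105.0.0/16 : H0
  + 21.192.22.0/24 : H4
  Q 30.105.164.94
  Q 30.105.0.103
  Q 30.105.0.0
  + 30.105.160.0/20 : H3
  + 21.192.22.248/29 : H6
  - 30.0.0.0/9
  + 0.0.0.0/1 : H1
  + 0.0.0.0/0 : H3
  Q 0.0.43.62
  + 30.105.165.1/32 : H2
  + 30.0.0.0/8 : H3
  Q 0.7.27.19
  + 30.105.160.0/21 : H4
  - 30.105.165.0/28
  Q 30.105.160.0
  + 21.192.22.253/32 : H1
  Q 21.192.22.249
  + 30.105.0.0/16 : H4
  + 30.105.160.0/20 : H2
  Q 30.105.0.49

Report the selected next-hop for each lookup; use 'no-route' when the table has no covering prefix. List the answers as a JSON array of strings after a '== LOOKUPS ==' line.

Trace:
  + 30.96.0.0/12 (H1) depth=12
  + 20.0.0.0/7 (H0) depth=7
  del 20.0.0.0/7 (clear depth 7)
  ? 30.96.0.91  path d0:-→d1:-→d2:-→d3:-→d4:-→d5:-→d6:-→d7:-→d8:-→d9:-→d10:-→d11:-→d12:H1  best=H1
  + 30.0.0.0/9 (H2) depth=9
  ? 153.85.88.20  path d0:-  best=no-route
  ? 30.0.65.170  path d0:-→d1:-→d2:-→d3:-→d4:-→d5:-→d6:-→d7:-→d8:-→d9:H2  best=H2
  + 28.0.0.0/6 (H6) depth=6
  + 30.105.165.0/28 (H1) depth=28
  del 28.0.0.0/6 (clear depth 6)
  del 30.96.0.0/12 (clear depth 12)
  + 30.0.0.0/8 (H0) depth=8
  ? 30.105.165.1  path d0:-→d1:-→d2:-→d3:-→d4:-→d5:-→d6:-→d7:-→d8:H0→d9:H2→d10:-→d11:-→d12:-→d13:-→d14:-→d15:-→d16:-→d17:-→d18:-→d19:-→d20:-→d21:-→d22:-→d23:-→d24:-→d25:-→d26:-→d27:-→d28:H1  best=H1
  + 30.105.165.0/24 (H4) depth=24
  del 30.0.0.0/8 (clear depth 8)
  ? 30.105.165.1  path d0:-→d1:-→d2:-→d3:-→d4:-→d5:-→d6:-→d7:-→d8:-→d9:H2→d10:-→d11:-→d12:-→d13:-→d14:-→d15:-→d16:-→d17:-→d18:-→d19:-→d20:-→d21:-→d22:-→d23:-→d24:H4→d25:-→d26:-→d27:-→d28:H1  best=H1
  + 30.105.164.0/23 (H1) depth=23
  + 30.105.0.0/16 (H0) depth=16
  + 21.192.22.0/24 (H4) depth=24
  ? 30.105.164.94  path d0:-→d1:-→d2:-→d3:-→d4:-→d5:-→d6:-→d7:-→d8:-→d9:H2→d10:-→d11:-→d12:-→d13:-→d14:-→d15:-→d16:H0→d17:-→d18:-→d19:-→d20:-→d21:-→d22:-→d23:H1  best=H1
  ? 30.105.0.103  path d0:-→d1:-→d2:-→d3:-→d4:-→d5:-→d6:-→d7:-→d8:-→d9:H2→d10:-→d11:-→d12:-→d13:-→d14:-→d15:-→d16:H0  best=H0
  ? 30.105.0.0  path d0:-→d1:-→d2:-→d3:-→d4:-→d5:-→d6:-→d7:-→d8:-→d9:H2→d10:-→d11:-→d12:-→d13:-→d14:-→d15:-→d16:H0  best=H0
  + 30.105.160.0/20 (H3) depth=20
  + 21.192.22.248/29 (H6) depth=29
  del 30.0.0.0/9 (clear depth 9)
  + 0.0.0.0/1 (H1) depth=1
  + 0.0.0.0/0 (H3) depth=0
  ? 0.0.43.62  path d0:H3→d1:H1→d2:-→d3:-  best=H1
  + 30.105.165.1/32 (H2) depth=32
  + 30.0.0.0/8 (H3) depth=8
  ? 0.7.27.19  path d0:H3→d1:H1→d2:-→d3:-  best=H1
  + 30.105.160.0/21 (H4) depth=21
  del 30.105.165.0/28 (clear depth 28)
  ? 30.105.160.0  path d0:H3→d1:H1→d2:-→d3:-→d4:-→d5:-→d6:-→d7:-→d8:H3→d9:-→d10:-→d11:-→d12:-→d13:-→d14:-→d15:-→d16:H0→d17:-→d18:-→d19:-→d20:H3→d21:H4  best=H4
  + 21.192.22.253/32 (H1) depth=32
  ? 21.192.22.249  path d0:H3→d1:H1→d2:-→d3:-→d4:-→d5:-→d6:-→d7:-→d8:-→d9:-→d10:-→d11:-→d12:-→d13:-→d14:-→d15:-→d16:-→d17:-→d18:-→d19:-→d20:-→d21:-→d22:-→d23:-→d24:H4→d25:-→d26:-→d27:-→d28:-→d29:H6  best=H6
  + 30.105.0.0/16 (H4) depth=16
  + 30.105.160.0/20 (H2) depth=20
  ? 30.105.0.49  path d0:H3→d1:H1→d2:-→d3:-→d4:-→d5:-→d6:-→d7:-→d8:H3→d9:-→d10:-→d11:-→d12:-→d13:-→d14:-→d15:-→d16:H4  best=H4

== LOOKUPS ==
["H1","no-route","H2","H1","H1","H1","H0","H0","H1","H1","H4","H6","H4"]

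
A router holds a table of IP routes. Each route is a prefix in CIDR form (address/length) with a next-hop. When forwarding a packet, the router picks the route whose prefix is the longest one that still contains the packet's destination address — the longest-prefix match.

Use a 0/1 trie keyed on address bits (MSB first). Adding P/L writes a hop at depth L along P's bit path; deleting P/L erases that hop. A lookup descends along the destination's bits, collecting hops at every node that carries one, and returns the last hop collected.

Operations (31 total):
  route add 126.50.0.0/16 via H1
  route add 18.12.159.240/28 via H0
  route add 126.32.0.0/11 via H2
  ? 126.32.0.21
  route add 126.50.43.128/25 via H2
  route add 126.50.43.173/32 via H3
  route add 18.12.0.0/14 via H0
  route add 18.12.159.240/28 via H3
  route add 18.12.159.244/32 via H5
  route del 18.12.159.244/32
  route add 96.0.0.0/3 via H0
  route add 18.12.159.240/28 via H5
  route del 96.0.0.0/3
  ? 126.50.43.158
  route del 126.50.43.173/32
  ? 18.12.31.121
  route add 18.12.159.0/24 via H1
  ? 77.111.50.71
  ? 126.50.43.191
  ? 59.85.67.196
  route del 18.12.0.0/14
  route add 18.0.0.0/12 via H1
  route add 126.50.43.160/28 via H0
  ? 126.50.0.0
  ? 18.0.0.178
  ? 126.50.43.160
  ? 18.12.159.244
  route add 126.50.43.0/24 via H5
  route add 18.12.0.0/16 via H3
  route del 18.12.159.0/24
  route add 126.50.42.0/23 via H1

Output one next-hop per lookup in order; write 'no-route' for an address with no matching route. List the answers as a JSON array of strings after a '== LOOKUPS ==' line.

Trace:
  add 126.50.0.0/16 -> H1 at depth 16
  add 18.12.159.240/28 -> H0 at depth 28
  add 126.32.0.0/11 -> H2 at depth 11
  Q 126.32.0.21: descend 01111110001 ; hops seen [H2] ; pick H2
  add 126.50.43.128/25 -> H2 at depth 25
  add 126.50.43.173/32 -> H3 at depth 32
  add 18.12.0.0/14 -> H0 at depth 14
  add 18.12.159.240/28 -> H3 at depth 28
  add 18.12.159.244/32 -> H5 at depth 32
  del 18.12.159.244/32 (clear depth 32)
  add 96.0.0.0/3 -> H0 at depth 3
  add 18.12.159.240/28 -> H5 at depth 28
  del 96.0.0.0/3 (clear depth 3)
  Q 126.50.43.158: descend 01111110001100100010101110 ; hops seen [H2,H1,H2] ; pick H2
  del 126.50.43.173/32 (clear depth 32)
  Q 18.12.31.121: descend 0001001000001100 ; hops seen [H0] ; pick H0
  add 18.12.159.0/24 -> H1 at depth 24
  Q 77.111.50.71: descend 01 ; hops seen [∅] ; pick no-route
  Q 126.50.43.191: descend 011111100011001000101011101 ; hops seen [H2,H1,H2] ; pick H2
  Q 59.85.67.196: descend 00 ; hops seen [∅] ; pick no-route
  del 18.12.0.0/14 (clear depth 14)
  add 18.0.0.0/12 -> H1 at depth 12
  add 126.50.43.160/28 -> H0 at depth 28
  Q 126.50.0.0: descend 011111100011001000 ; hops seen [H2,H1] ; pick H1
  Q 18.0.0.178: descend 000100100000 ; hops seen [H1] ; pick H1
  Q 126.50.43.160: descend 0111111000110010001010111010 ; hops seen [H2,H1,H2,H0] ; pick H0
  Q 18.12.159.244: descend 00010010000011001001111111110100 ; hops seen [H1,H1,H5] ; pick H5
  add 126.50.43.0/24 -> H5 at depth 24
  add 18.12.0.0/16 -> H3 at depth 16
  del 18.12.159.0/24 (clear depth 24)
  add 126.50.42.0/23 -> H1 at depth 23

== LOOKUPS ==
["H2","H2","H0","no-route","H2","no-route","H1","H1","H0","H5"]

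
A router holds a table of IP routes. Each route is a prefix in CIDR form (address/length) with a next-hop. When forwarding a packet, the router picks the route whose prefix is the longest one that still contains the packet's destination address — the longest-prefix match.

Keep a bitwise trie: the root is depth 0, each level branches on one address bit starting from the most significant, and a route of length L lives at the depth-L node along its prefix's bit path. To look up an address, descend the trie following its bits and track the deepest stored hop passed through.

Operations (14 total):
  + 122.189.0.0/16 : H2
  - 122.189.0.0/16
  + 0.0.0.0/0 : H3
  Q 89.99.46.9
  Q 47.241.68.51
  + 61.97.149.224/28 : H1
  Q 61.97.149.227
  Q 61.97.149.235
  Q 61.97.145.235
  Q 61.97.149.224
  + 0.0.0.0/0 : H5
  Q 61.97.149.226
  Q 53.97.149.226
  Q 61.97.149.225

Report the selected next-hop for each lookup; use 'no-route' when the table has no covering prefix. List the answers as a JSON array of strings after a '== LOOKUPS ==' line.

Process each operation:
  add 122.189.0.0/16 -> H2 at depth 16
  - 122.189.0.0/16 clear@16
  add 0.0.0.0/0 -> H3 at depth 0
  lookup 89.99.46.9: bits 01 walk d0:H3→d1:-→d2:- -> H3
  lookup 47.241.68.51: bits 0 walk d0:H3→d1:- -> H3
  add 61.97.149.224/28 -> H1 at depth 28
  lookup 61.97.149.227: bits 0011110101100001100101011110 walk d0:H3→d1:-→d2:-→d3:-→d4:-→d5:-→d6:-→d7:-→d8:-→d9:-→d10:-→d11:-→d12:-→d13:-→d14:-→d15:-→d16:-→d17:-→d18:-→d19:-→d20:-→d21:-→d22:-→d23:-→d24:-→d25:-→d26:-→d27:-→d28:H1 -> H1
  lookup 61.97.149.235: bits 0011110101100001100101011110 walk d0:H3→d1:-→d2:-→d3:-→d4:-→d5:-→d6:-→d7:-→d8:-→d9:-→d10:-→d11:-→d12:-→d13:-→d14:-→d15:-→d16:-→d17:-→d18:-→d19:-→d20:-→d21:-→d22:-→d23:-→d24:-→d25:-→d26:-→d27:-→d28:H1 -> H1
  lookup 61.97.145.235: bits 001111010110000110010 walk d0:H3→d1:-→d2:-→d3:-→d4:-→d5:-→d6:-→d7:-→d8:-→d9:-→d10:-→d11:-→d12:-→d13:-→d14:-→d15:-→d16:-→d17:-→d18:-→d19:-→d20:-→d21:- -> H3
  lookup 61.97.149.224: bits 0011110101100001100101011110 walk d0:H3→d1:-→d2:-→d3:-→d4:-→d5:-→d6:-→d7:-→d8:-→d9:-→d10:-→d11:-→d12:-→d13:-→d14:-→d15:-→d16:-→d17:-→d18:-→d19:-→d20:-→d21:-→d22:-→d23:-→d24:-→d25:-→d26:-→d27:-→d28:H1 -> H1
  add 0.0.0.0/0 -> H5 at depth 0
  lookup 61.97.149.226: bits 0011110101100001100101011110 walk d0:H5→d1:-→d2:-→d3:-→d4:-→d5:-→d6:-→d7:-→d8:-→d9:-→d10:-→d11:-→d12:-→d13:-→d14:-→d15:-→d16:-→d17:-→d18:-→d19:-→d20:-→d21:-→d22:-→d23:-→d24:-→d25:-→d26:-→d27:-→d28:H1 -> H1
  lookup 53.97.149.226: bits 0011 walk d0:H5→d1:-→d2:-→d3:-→d4:- -> H5
  lookup 61.97.149.225: bits 0011110101100001100101011110 walk d0:H5→d1:-→d2:-→d3:-→d4:-→d5:-→d6:-→d7:-→d8:-→d9:-→d10:-→d11:-→d12:-→d13:-→d14:-→d15:-→d16:-→d17:-→d18:-→d19:-→d20:-→d21:-→d22:-→d23:-→d24:-→d25:-→d26:-→d27:-→d28:H1 -> H1

== LOOKUPS ==
["H3","H3","H1","H1","H3","H1","H1","H5","H1"]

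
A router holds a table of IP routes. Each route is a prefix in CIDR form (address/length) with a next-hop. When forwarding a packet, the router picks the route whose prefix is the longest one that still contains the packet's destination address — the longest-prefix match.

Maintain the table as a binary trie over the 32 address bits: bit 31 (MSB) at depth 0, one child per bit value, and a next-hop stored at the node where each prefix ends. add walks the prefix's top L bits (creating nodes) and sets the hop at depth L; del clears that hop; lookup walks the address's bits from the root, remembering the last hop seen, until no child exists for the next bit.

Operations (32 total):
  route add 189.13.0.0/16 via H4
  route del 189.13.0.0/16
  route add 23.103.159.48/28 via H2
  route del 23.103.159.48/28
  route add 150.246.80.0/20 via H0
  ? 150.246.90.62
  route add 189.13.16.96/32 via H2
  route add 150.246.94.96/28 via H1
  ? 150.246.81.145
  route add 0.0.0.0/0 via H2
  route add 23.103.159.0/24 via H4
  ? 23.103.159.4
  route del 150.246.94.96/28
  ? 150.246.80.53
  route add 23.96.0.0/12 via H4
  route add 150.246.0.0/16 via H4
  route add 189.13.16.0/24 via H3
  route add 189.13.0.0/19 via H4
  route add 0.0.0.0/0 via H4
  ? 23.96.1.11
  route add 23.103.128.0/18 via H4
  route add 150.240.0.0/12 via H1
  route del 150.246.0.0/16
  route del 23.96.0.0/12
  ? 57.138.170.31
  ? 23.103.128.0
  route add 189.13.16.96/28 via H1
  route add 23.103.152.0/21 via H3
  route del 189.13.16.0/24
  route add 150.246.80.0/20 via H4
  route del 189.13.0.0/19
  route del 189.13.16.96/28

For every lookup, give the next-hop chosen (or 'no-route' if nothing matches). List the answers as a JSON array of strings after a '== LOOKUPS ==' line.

Trace:
  + 189.13.0.0/16 (H4) depth=16
  del 189.13.0.0/16 (clear depth 16)
  + 23.103.159.48/28 (H2) depth=28
  del 23.103.159.48/28 (clear depth 28)
  + 150.246.80.0/20 (H0) depth=20
  Q 150.246.90.62: descend 10010110111101100101 ; hops seen [H0] ; pick H0
  + 189.13.16.96/32 (H2) depth=32
  + 150.246.94.96/28 (H1) depth=28
  Q 150.246.81.145: descend 10010110111101100101 ; hops seen [H0] ; pick H0
  + 0.0.0.0/0 (H2) depth=0
  + 23.103.159.0/24 (H4) depth=24
  Q 23.103.159.4: descend 00010111011001111001111100 ; hops seen [H2,H4] ; pick H4
  del 150.246.94.96/28 (clear depth 28)
  Q 150.246.80.53: descend 10010110111101100101 ; hops seen [H2,H0] ; pick H0
  + 23.96.0.0/12 (H4) depth=12
  + 150.246.0.0/16 (H4) depth=16
  + 189.13.16.0/24 (H3) depth=24
  + 189.13.0.0/19 (H4) depth=19
  + 0.0.0.0/0 (H4) depth=0
  Q 23.96.1.11: descend 0001011101100 ; hops seen [H4,H4] ; pick H4
  + 23.103.128.0/18 (H4) depth=18
  + 150.240.0.0/12 (H1) depth=12
  del 150.246.0.0/16 (clear depth 16)
  del 23.96.0.0/12 (clear depth 12)
  Q 57.138.170.31: descend 00 ; hops seen [H4] ; pick H4
  Q 23.103.128.0: descend 0001011101100111100 ; hops seen [H4,H4] ; pick H4
  + 189.13.16.96/28 (H1) depth=28
  + 23.103.152.0/21 (H3) depth=21
  del 189.13.16.0/24 (clear depth 24)
  + 150.246.80.0/20 (H4) depth=20
  del 189.13.0.0/19 (clear depth 19)
  del 189.13.16.96/28 (clear depth 28)

== LOOKUPS ==
["H0","H0","H4","H0","H4","H4","H4"]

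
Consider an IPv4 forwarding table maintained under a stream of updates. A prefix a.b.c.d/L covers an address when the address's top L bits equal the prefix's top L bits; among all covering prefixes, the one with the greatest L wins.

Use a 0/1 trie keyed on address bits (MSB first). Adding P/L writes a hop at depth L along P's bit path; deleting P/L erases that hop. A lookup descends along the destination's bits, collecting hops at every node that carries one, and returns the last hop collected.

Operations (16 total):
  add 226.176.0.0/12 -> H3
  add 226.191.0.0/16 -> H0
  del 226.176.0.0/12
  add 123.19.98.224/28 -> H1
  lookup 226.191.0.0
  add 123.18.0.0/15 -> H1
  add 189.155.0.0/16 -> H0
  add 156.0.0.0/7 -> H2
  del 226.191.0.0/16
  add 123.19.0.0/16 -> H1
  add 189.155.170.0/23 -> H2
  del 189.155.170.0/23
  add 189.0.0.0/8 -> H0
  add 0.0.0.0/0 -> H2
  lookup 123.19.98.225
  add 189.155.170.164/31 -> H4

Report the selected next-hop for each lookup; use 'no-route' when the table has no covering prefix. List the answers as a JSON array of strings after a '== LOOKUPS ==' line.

Apply in order:
  + 226.176.0.0/12 (H3) depth=12
  + 226.191.0.0/16 (H0) depth=16
  - 226.176.0.0/12 clear@12
  + 123.19.98.224/28 (H1) depth=28
  lookup 226.191.0.0: bits 1110001010111111 walk d0:-→d1:-→d2:-→d3:-→d4:-→d5:-→d6:-→d7:-→d8:-→d9:-→d10:-→d11:-→d12:-→d13:-→d14:-→d15:-→d16:H0 -> H0
  + 123.18.0.0/15 (H1) depth=15
  + 189.155.0.0/16 (H0) depth=16
  + 156.0.0.0/7 (H2) depth=7
  - 226.191.0.0/16 clear@16
  + 123.19.0.0/16 (H1) depth=16
  + 189.155.170.0/23 (H2) depth=23
  - 189.155.170.0/23 clear@23
  + 189.0.0.0/8 (H0) depth=8
  + 0.0.0.0/0 (H2) depth=0
  lookup 123.19.98.225: bits 0111101100010011011000101110 walk d0:H2→d1:-→d2:-→d3:-→d4:-→d5:-→d6:-→d7:-→d8:-→d9:-→d10:-→d11:-→d12:-→d13:-→d14:-→d15:H1→d16:H1→d17:-→d18:-→d19:-→d20:-→d21:-→d22:-→d23:-→d24:-→d25:-→d26:-→d27:-→d28:H1 -> H1
  + 189.155.170.164/31 (H4) depth=31

== LOOKUPS ==
["H0","H1"]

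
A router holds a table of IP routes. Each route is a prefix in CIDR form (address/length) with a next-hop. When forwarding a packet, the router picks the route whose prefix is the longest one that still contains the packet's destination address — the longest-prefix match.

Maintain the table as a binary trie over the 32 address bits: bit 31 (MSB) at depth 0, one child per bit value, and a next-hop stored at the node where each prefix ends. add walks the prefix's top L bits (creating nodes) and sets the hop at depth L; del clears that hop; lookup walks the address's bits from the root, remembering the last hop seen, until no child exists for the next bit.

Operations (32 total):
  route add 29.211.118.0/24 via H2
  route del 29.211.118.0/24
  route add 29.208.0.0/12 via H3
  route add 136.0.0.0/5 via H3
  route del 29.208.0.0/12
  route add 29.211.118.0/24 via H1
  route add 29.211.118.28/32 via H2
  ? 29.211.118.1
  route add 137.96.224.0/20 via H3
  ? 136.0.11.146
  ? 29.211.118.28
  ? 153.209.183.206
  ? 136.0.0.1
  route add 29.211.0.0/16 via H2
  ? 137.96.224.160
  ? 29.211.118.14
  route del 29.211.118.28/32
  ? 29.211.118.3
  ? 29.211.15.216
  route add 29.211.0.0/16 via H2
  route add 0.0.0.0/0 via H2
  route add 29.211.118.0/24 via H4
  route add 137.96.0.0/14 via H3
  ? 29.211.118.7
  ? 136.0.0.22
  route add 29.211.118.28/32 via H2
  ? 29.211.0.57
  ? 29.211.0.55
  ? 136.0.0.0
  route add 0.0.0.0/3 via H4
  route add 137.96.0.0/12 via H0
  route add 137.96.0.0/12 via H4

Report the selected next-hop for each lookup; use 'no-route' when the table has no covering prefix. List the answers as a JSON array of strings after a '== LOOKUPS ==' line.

Trace:
  + 29.211.118.0/24 (H2) depth=24
  - 29.211.118.0/24 clear@24
  + 29.208.0.0/12 (H3) depth=12
  + 136.0.0.0/5 (H3) depth=5
  - 29.208.0.0/12 clear@12
  + 29.211.118.0/24 (H1) depth=24
  + 29.211.118.28/32 (H2) depth=32
  ? 29.211.118.1  path d0:-→d1:-→d2:-→d3:-→d4:-→d5:-→d6:-→d7:-→d8:-→d9:-→d10:-→d11:-→d12:-→d13:-→d14:-→d15:-→d16:-→d17:-→d18:-→d19:-→d20:-→d21:-→d22:-→d23:-→d24:H1→d25:-→d26:-→d27:-  best=H1
  + 137.96.224.0/20 (H3) depth=20
  ? 136.0.11.146  path d0:-→d1:-→d2:-→d3:-→d4:-→d5:H3→d6:-→d7:-  best=H3
  ? 29.211.118.28  path d0:-→d1:-→d2:-→d3:-→d4:-→d5:-→d6:-→d7:-→d8:-→d9:-→d10:-→d11:-→d12:-→d13:-→d14:-→d15:-→d16:-→d17:-→d18:-→d19:-→d20:-→d21:-→d22:-→d23:-→d24:H1→d25:-→d26:-→d27:-→d28:-→d29:-→d30:-→d31:-→d32:H2  best=H2
  ? 153.209.183.206  path d0:-→d1:-→d2:-→d3:-  best=no-route
  ? 136.0.0.1  path d0:-→d1:-→d2:-→d3:-→d4:-→d5:H3→d6:-→d7:-  best=H3
  + 29.211.0.0/16 (H2) depth=16
  ? 137.96.224.160  path d0:-→d1:-→d2:-→d3:-→d4:-→d5:H3→d6:-→d7:-→d8:-→d9:-→d10:-→d11:-→d12:-→d13:-→d14:-→d15:-→d16:-→d17:-→d18:-→d19:-→d20:H3  best=H3
  ? 29.211.118.14  path d0:-→d1:-→d2:-→d3:-→d4:-→d5:-→d6:-→d7:-→d8:-→d9:-→d10:-→d11:-→d12:-→d13:-→d14:-→d15:-→d16:H2→d17:-→d18:-→d19:-→d20:-→d21:-→d22:-→d23:-→d24:H1→d25:-→d26:-→d27:-  best=H1
  - 29.211.118.28/32 clear@32
  ? 29.211.118.3  path d0:-→d1:-→d2:-→d3:-→d4:-→d5:-→d6:-→d7:-→d8:-→d9:-→d10:-→d11:-→d12:-→d13:-→d14:-→d15:-→d16:H2→d17:-→d18:-→d19:-→d20:-→d21:-→d22:-→d23:-→d24:H1→d25:-→d26:-→d27:-  best=H1
  ? 29.211.15.216  path d0:-→d1:-→d2:-→d3:-→d4:-→d5:-→d6:-→d7:-→d8:-→d9:-→d10:-→d11:-→d12:-→d13:-→d14:-→d15:-→d16:H2→d17:-  best=H2
  + 29.211.0.0/16 (H2) depth=16
  + 0.0.0.0/0 (H2) depth=0
  + 29.211.118.0/24 (H4) depth=24
  + 137.96.0.0/14 (H3) depth=14
  ? 29.211.118.7  path d0:H2→d1:-→d2:-→d3:-→d4:-→d5:-→d6:-→d7:-→d8:-→d9:-→d10:-→d11:-→d12:-→d13:-→d14:-→d15:-→d16:H2→d17:-→d18:-→d19:-→d20:-→d21:-→d22:-→d23:-→d24:H4→d25:-→d26:-→d27:-  best=H4
  ? 136.0.0.22  path d0:H2→d1:-→d2:-→d3:-→d4:-→d5:H3→d6:-→d7:-  best=H3
  + 29.211.118.28/32 (H2) depth=32
  ? 29.211.0.57  path d0:H2→d1:-→d2:-→d3:-→d4:-→d5:-→d6:-→d7:-→d8:-→d9:-→d10:-→d11:-→d12:-→d13:-→d14:-→d15:-→d16:H2→d17:-  best=H2
  ? 29.211.0.55  path d0:H2→d1:-→d2:-→d3:-→d4:-→d5:-→d6:-→d7:-→d8:-→d9:-→d10:-→d11:-→d12:-→d13:-→d14:-→d15:-→d16:H2→d17:-  best=H2
  ? 136.0.0.0  path d0:H2→d1:-→d2:-→d3:-→d4:-→d5:H3→d6:-→d7:-  best=H3
  + 0.0.0.0/3 (H4) depth=3
  + 137.96.0.0/12 (H0) depth=12
  + 137.96.0.0/12 (H4) depth=12

== LOOKUPS ==
["H1","H3","H2","no-route","H3","H3","H1","H1","H2","H4","H3","H2","H2","H3"]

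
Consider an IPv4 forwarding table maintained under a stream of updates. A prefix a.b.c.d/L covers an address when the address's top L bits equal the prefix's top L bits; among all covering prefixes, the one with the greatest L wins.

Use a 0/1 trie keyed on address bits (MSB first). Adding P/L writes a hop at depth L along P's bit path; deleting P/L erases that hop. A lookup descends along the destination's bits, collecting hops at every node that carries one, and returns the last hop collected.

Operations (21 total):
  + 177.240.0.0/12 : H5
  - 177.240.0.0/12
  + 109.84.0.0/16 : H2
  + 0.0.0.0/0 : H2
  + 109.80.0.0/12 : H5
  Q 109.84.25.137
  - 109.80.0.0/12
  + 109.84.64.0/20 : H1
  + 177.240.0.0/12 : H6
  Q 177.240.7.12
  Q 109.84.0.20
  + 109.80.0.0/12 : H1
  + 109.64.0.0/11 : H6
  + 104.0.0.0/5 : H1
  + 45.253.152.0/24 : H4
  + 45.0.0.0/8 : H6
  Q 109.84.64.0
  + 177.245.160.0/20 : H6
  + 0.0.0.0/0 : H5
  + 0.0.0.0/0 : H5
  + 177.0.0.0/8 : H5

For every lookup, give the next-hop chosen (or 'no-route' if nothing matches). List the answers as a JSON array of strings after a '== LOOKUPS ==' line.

Process each operation:
  add 177.240.0.0/12 -> H5 at depth 12
  del 177.240.0.0/12 (clear depth 12)
  add 109.84.0.0/16 -> H2 at depth 16
  add 0.0.0.0/0 -> H2 at depth 0
  add 109.80.0.0/12 -> H5 at depth 12
  ? 109.84.25.137  path d0:H2→d1:-→d2:-→d3:-→d4:-→d5:-→d6:-→d7:-→d8:-→d9:-→d10:-→d11:-→d12:H5→d13:-→d14:-→d15:-→d16:H2  best=H2
  del 109.80.0.0/12 (clear depth 12)
  add 109.84.64.0/20 -> H1 at depth 20
  add 177.240.0.0/12 -> H6 at depth 12
  ? 177.240.7.12  path d0:H2→d1:-→d2:-→d3:-→d4:-→d5:-→d6:-→d7:-→d8:-→d9:-→d10:-→d11:-→d12:H6  best=H6
  ? 109.84.0.20  path d0:H2→d1:-→d2:-→d3:-→d4:-→d5:-→d6:-→d7:-→d8:-→d9:-→d10:-→d11:-→d12:-→d13:-→d14:-→d15:-→d16:H2→d17:-  best=H2
  add 109.80.0.0/12 -> H1 at depth 12
  add 109.64.0.0/11 -> H6 at depth 11
  add 104.0.0.0/5 -> H1 at depth 5
  add 45.253.152.0/24 -> H4 at depth 24
  add 45.0.0.0/8 -> H6 at depth 8
  ? 109.84.64.0  path d0:H2→d1:-→d2:-→d3:-→d4:-→d5:H1→d6:-→d7:-→d8:-→d9:-→d10:-→d11:H6→d12:H1→d13:-→d14:-→d15:-→d16:H2→d17:-→d18:-→d19:-→d20:H1  best=H1
  add 177.245.160.0/20 -> H6 at depth 20
  add 0.0.0.0/0 -> H5 at depth 0
  add 0.0.0.0/0 -> H5 at depth 0
  add 177.0.0.0/8 -> H5 at depth 8

== LOOKUPS ==
["H2","H6","H2","H1"]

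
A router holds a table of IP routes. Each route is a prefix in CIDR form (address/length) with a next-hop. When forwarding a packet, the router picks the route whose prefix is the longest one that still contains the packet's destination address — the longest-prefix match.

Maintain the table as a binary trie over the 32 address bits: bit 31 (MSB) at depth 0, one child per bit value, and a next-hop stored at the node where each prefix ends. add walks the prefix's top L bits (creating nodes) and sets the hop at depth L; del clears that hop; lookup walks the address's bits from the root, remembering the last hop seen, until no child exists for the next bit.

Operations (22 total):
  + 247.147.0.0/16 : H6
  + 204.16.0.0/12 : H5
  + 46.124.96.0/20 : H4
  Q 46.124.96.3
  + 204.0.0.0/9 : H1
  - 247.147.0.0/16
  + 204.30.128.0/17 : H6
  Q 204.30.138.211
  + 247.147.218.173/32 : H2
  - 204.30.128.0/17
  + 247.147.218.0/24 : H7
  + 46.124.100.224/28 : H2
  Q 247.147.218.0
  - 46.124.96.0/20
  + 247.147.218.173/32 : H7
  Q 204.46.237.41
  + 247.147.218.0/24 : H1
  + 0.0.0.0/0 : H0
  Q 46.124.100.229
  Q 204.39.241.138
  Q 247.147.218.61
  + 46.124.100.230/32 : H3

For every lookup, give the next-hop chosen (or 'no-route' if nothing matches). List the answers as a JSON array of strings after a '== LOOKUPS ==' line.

Apply in order:
  add 247.147.0.0/16 -> H6 at depth 16
  add 204.16.0.0/12 -> H5 at depth 12
  add 46.124.96.0/20 -> H4 at depth 20
  lookup 46.124.96.3: bits 00101110011111000110 walk d0:-→d1:-→d2:-→d3:-→d4:-→d5:-→d6:-→d7:-→d8:-→d9:-→d10:-→d11:-→d12:-→d13:-→d14:-→d15:-→d16:-→d17:-→d18:-→d19:-→d20:H4 -> H4
  add 204.0.0.0/9 -> H1 at depth 9
  del 247.147.0.0/16 (clear depth 16)
  add 204.30.128.0/17 -> H6 at depth 17
  lookup 204.30.138.211: bits 11001100000111101 walk d0:-→d1:-→d2:-→d3:-→d4:-→d5:-→d6:-→d7:-→d8:-→d9:H1→d10:-→d11:-→d12:H5→d13:-→d14:-→d15:-→d16:-→d17:H6 -> H6
  add 247.147.218.173/32 -> H2 at depth 32
  del 204.30.128.0/17 (clear depth 17)
  add 247.147.218.0/24 -> H7 at depth 24
  add 46.124.100.224/28 -> H2 at depth 28
  lookup 247.147.218.0: bits 111101111001001111011010 walk d0:-→d1:-→d2:-→d3:-→d4:-→d5:-→d6:-→d7:-→d8:-→d9:-→d10:-→d11:-→d12:-→d13:-→d14:-→d15:-→d16:-→d17:-→d18:-→d19:-→d20:-→d21:-→d22:-→d23:-→d24:H7 -> H7
  del 46.124.96.0/20 (clear depth 20)
  add 247.147.218.173/32 -> H7 at depth 32
  lookup 204.46.237.41: bits 1100110000 walk d0:-→d1:-→d2:-→d3:-→d4:-→d5:-→d6:-→d7:-→d8:-→d9:H1→d10:- -> H1
  add 247.147.218.0/24 -> H1 at depth 24
  add 0.0.0.0/0 -> H0 at depth 0
  lookup 46.124.100.229: bits 0010111001111100011001001110 walk d0:H0→d1:-→d2:-→d3:-→d4:-→d5:-→d6:-→d7:-→d8:-→d9:-→d10:-→d11:-→d12:-→d13:-→d14:-→d15:-→d16:-→d17:-→d18:-→d19:-→d20:-→d21:-→d22:-→d23:-→d24:-→d25:-→d26:-→d27:-→d28:H2 -> H2
  lookup 204.39.241.138: bits 1100110000 walk d0:H0→d1:-→d2:-→d3:-→d4:-→d5:-→d6:-→d7:-→d8:-→d9:H1→d10:- -> H1
  lookup 247.147.218.61: bits 111101111001001111011010 walk d0:H0→d1:-→d2:-→d3:-→d4:-→d5:-→d6:-→d7:-→d8:-→d9:-→d10:-→d11:-→d12:-→d13:-→d14:-→d15:-→d16:-→d17:-→d18:-→d19:-→d20:-→d21:-→d22:-→d23:-→d24:H1 -> H1
  add 46.124.100.230/32 -> H3 at depth 32

== LOOKUPS ==
["H4","H6","H7","H1","H2","H1","H1"]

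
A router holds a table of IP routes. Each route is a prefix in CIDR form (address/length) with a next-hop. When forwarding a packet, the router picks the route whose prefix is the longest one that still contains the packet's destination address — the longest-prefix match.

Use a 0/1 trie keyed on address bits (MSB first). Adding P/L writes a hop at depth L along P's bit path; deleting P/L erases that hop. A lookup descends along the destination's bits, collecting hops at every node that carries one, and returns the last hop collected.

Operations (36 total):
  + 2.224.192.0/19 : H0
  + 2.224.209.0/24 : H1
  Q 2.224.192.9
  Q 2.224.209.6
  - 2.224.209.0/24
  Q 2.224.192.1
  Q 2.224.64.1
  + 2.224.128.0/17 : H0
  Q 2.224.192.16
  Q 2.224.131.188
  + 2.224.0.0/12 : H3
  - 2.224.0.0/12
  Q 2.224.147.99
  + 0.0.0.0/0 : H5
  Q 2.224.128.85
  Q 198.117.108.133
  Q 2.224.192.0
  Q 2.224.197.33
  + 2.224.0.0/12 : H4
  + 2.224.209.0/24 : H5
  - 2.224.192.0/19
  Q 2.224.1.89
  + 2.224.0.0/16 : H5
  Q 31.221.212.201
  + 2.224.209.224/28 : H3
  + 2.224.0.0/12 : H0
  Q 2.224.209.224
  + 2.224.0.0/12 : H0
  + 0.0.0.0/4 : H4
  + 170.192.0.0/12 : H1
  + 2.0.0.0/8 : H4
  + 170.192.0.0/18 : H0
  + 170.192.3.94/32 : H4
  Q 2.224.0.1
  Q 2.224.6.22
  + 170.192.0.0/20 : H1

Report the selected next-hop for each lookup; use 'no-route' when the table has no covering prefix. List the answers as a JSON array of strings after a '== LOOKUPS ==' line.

Apply in order:
  + 2.224.192.0/19 (H0) depth=19
  + 2.224.209.0/24 (H1) depth=24
  ? 2.224.192.9  path d0:-→d1:-→d2:-→d3:-→d4:-→d5:-→d6:-→d7:-→d8:-→d9:-→d10:-→d11:-→d12:-→d13:-→d14:-→d15:-→d16:-→d17:-→d18:-→d19:H0  best=H0
  ? 2.224.209.6  path d0:-→d1:-→d2:-→d3:-→d4:-→d5:-→d6:-→d7:-→d8:-→d9:-→d10:-→d11:-→d12:-→d13:-→d14:-→d15:-→d16:-→d17:-→d18:-→d19:H0→d20:-→d21:-→d22:-→d23:-→d24:H1  best=H1
  del 2.224.209.0/24 (clear depth 24)
  ? 2.224.192.1  path d0:-→d1:-→d2:-→d3:-→d4:-→d5:-→d6:-→d7:-→d8:-→d9:-→d10:-→d11:-→d12:-→d13:-→d14:-→d15:-→d16:-→d17:-→d18:-→d19:H0  best=H0
  ? 2.224.64.1  path d0:-→d1:-→d2:-→d3:-→d4:-→d5:-→d6:-→d7:-→d8:-→d9:-→d10:-→d11:-→d12:-→d13:-→d14:-→d15:-→d16:-  best=no-route
  + 2.224.128.0/17 (H0) depth=17
  ? 2.224.192.16  path d0:-→d1:-→d2:-→d3:-→d4:-→d5:-→d6:-→d7:-→d8:-→d9:-→d10:-→d11:-→d12:-→d13:-→d14:-→d15:-→d16:-→d17:H0→d18:-→d19:H0  best=H0
  ? 2.224.131.188  path d0:-→d1:-→d2:-→d3:-→d4:-→d5:-→d6:-→d7:-→d8:-→d9:-→d10:-→d11:-→d12:-→d13:-→d14:-→d15:-→d16:-→d17:H0  best=H0
  + 2.224.0.0/12 (H3) depth=12
  del 2.224.0.0/12 (clear depth 12)
  ? 2.224.147.99  path d0:-→d1:-→d2:-→d3:-→d4:-→d5:-→d6:-→d7:-→d8:-→d9:-→d10:-→d11:-→d12:-→d13:-→d14:-→d15:-→d16:-→d17:H0  best=H0
  + 0.0.0.0/0 (H5) depth=0
  ? 2.224.128.85  path d0:H5→d1:-→d2:-→d3:-→d4:-→d5:-→d6:-→d7:-→d8:-→d9:-→d10:-→d11:-→d12:-→d13:-→d14:-→d15:-→d16:-→d17:H0  best=H0
  ? 198.117.108.133  path d0:H5  best=H5
  ? 2.224.192.0  path d0:H5→d1:-→d2:-→d3:-→d4:-→d5:-→d6:-→d7:-→d8:-→d9:-→d10:-→d11:-→d12:-→d13:-→d14:-→d15:-→d16:-→d17:H0→d18:-→d19:H0  best=H0
  ? 2.224.197.33  path d0:H5→d1:-→d2:-→d3:-→d4:-→d5:-→d6:-→d7:-→d8:-→d9:-→d10:-→d11:-→d12:-→d13:-→d14:-→d15:-→d16:-→d17:H0→d18:-→d19:H0  best=H0
  + 2.224.0.0/12 (H4) depth=12
  + 2.224.209.0/24 (H5) depth=24
  del 2.224.192.0/19 (clear depth 19)
  ? 2.224.1.89  path d0:H5→d1:-→d2:-→d3:-→d4:-→d5:-→d6:-→d7:-→d8:-→d9:-→d10:-→d11:-→d12:H4→d13:-→d14:-→d15:-→d16:-  best=H4
  + 2.224.0.0/16 (H5) depth=16
  ? 31.221.212.201  path d0:H5→d1:-→d2:-→d3:-  best=H5
  + 2.224.209.224/28 (H3) depth=28
  + 2.224.0.0/12 (H0) depth=12
  ? 2.224.209.224  path d0:H5→d1:-→d2:-→d3:-→d4:-→d5:-→d6:-→d7:-→d8:-→d9:-→d10:-→d11:-→d12:H0→d13:-→d14:-→d15:-→d16:H5→d17:H0→d18:-→d19:-→d20:-→d21:-→d22:-→d23:-→d24:H5→d25:-→d26:-→d27:-→d28:H3  best=H3
  + 2.224.0.0/12 (H0) depth=12
  + 0.0.0.0/4 (H4) depth=4
  + 170.192.0.0/12 (H1) depth=12
  + 2.0.0.0/8 (H4) depth=8
  + 170.192.0.0/18 (H0) depth=18
  + 170.192.3.94/32 (H4) depth=32
  ? 2.224.0.1  path d0:H5→d1:-→d2:-→d3:-→d4:H4→d5:-→d6:-→d7:-→d8:H4→d9:-→d10:-→d11:-→d12:H0→d13:-→d14:-→d15:-→d16:H5  best=H5
  ? 2.224.6.22  path d0:H5→d1:-→d2:-→d3:-→d4:H4→d5:-→d6:-→d7:-→d8:H4→d9:-→d10:-→d11:-→d12:H0→d13:-→d14:-→d15:-→d16:H5  best=H5
  + 170.192.0.0/20 (H1) depth=20

== LOOKUPS ==
["H0","H1","H0","no-route","H0","H0","H0","H0","H5","H0","H0","H4","H5","H3","H5","H5"]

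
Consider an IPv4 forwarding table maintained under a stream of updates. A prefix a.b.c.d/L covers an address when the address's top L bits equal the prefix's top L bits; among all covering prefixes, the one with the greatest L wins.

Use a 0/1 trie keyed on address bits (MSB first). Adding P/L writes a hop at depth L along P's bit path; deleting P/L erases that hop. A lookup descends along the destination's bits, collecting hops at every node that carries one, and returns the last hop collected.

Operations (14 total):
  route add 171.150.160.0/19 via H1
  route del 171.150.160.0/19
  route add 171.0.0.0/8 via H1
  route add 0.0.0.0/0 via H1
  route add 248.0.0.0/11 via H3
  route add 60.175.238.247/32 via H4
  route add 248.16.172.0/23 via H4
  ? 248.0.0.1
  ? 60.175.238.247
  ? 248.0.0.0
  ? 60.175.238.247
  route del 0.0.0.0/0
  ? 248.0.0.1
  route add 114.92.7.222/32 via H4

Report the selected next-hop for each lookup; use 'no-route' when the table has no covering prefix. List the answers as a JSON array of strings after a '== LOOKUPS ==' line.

Apply in order:
  add 171.150.160.0/19 -> H1 at depth 19
  del 171.150.160.0/19 (clear depth 19)
  add 171.0.0.0/8 -> H1 at depth 8
  add 0.0.0.0/0 -> H1 at depth 0
  add 248.0.0.0/11 -> H3 at depth 11
  add 60.175.238.247/32 -> H4 at depth 32
  add 248.16.172.0/23 -> H4 at depth 23
  lookup 248.0.0.1: bits 11111000000 walk d0:H1→d1:-→d2:-→d3:-→d4:-→d5:-→d6:-→d7:-→d8:-→d9:-→d10:-→d11:H3 -> H3
  lookup 60.175.238.247: bits 00111100101011111110111011110111 walk d0:H1→d1:-→d2:-→d3:-→d4:-→d5:-→d6:-→d7:-→d8:-→d9:-→d10:-→d11:-→d12:-→d13:-→d14:-→d15:-→d16:-→d17:-→d18:-→d19:-→d20:-→d21:-→d22:-→d23:-→d24:-→d25:-→d26:-→d27:-→d28:-→d29:-→d30:-→d31:-→d32:H4 -> H4
  lookup 248.0.0.0: bits 11111000000 walk d0:H1→d1:-→d2:-→d3:-→d4:-→d5:-→d6:-→d7:-→d8:-→d9:-→d10:-→d11:H3 -> H3
  lookup 60.175.238.247: bits 00111100101011111110111011110111 walk d0:H1→d1:-→d2:-→d3:-→d4:-→d5:-→d6:-→d7:-→d8:-→d9:-→d10:-→d11:-→d12:-→d13:-→d14:-→d15:-→d16:-→d17:-→d18:-→d19:-→d20:-→d21:-→d22:-→d23:-→d24:-→d25:-→d26:-→d27:-→d28:-→d29:-→d30:-→d31:-→d32:H4 -> H4
  del 0.0.0.0/0 (clear depth 0)
  lookup 248.0.0.1: bits 11111000000 walk d0:-→d1:-→d2:-→d3:-→d4:-→d5:-→d6:-→d7:-→d8:-→d9:-→d10:-→d11:H3 -> H3
  add 114.92.7.222/32 -> H4 at depth 32

== LOOKUPS ==
["H3","H4","H3","H4","H3"]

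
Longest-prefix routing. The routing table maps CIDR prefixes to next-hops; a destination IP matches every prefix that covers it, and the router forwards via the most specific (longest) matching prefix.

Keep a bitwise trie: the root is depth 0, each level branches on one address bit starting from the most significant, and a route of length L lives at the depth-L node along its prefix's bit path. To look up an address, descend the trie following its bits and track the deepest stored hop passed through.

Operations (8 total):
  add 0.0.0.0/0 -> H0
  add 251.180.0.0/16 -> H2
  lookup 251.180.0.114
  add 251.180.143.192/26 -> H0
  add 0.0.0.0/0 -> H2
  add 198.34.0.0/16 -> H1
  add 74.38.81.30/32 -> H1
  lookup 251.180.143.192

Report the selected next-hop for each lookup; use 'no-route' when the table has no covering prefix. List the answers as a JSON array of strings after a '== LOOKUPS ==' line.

Process each operation:
  add 0.0.0.0/0 -> H0 at depth 0
  add 251.180.0.0/16 -> H2 at depth 16
  ? 251.180.0.114  path d0:H0→d1:-→d2:-→d3:-→d4:-→d5:-→d6:-→d7:-→d8:-→d9:-→d10:-→d11:-→d12:-→d13:-→d14:-→d15:-→d16:H2  best=H2
  add 251.180.143.192/26 -> H0 at depth 26
  add 0.0.0.0/0 -> H2 at depth 0
  add 198.34.0.0/16 -> H1 at depth 16
  add 74.38.81.30/32 -> H1 at depth 32
  ? 251.180.143.192  path d0:H2→d1:-→d2:-→d3:-→d4:-→d5:-→d6:-→d7:-→d8:-→d9:-→d10:-→d11:-→d12:-→d13:-→d14:-→d15:-→d16:H2→d17:-→d18:-→d19:-→d20:-→d21:-→d22:-→d23:-→d24:-→d25:-→d26:H0  best=H0

== LOOKUPS ==
["H2","H0"]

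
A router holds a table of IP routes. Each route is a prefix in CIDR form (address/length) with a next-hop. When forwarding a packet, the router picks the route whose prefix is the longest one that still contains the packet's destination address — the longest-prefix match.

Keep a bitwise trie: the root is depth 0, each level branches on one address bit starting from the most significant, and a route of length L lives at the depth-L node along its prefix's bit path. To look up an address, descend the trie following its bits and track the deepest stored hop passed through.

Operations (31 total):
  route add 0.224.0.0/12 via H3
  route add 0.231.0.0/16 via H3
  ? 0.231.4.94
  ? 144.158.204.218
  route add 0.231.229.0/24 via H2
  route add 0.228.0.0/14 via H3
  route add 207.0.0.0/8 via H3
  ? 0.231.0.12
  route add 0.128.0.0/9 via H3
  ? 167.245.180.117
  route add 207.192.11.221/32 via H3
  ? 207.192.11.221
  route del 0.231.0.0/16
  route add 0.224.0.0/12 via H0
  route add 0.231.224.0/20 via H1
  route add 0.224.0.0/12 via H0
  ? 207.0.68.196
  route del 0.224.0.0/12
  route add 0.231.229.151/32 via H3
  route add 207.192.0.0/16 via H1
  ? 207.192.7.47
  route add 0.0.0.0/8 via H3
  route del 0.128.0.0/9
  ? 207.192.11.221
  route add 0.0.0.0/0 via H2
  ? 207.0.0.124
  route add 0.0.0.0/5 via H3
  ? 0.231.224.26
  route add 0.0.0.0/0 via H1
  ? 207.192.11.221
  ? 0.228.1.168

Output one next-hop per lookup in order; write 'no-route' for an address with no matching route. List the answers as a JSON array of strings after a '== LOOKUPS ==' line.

Process each operation:
  add 0.224.0.0/12 -> H3 at depth 12
  add 0.231.0.0/16 -> H3 at depth 16
  ? 0.231.4.94  path d0:-→d1:-→d2:-→d3:-→d4:-→d5:-→d6:-→d7:-→d8:-→d9:-→d10:-→d11:-→d12:H3→d13:-→d14:-→d15:-→d16:H3  best=H3
  ? 144.158.204.218  path d0:-  best=no-route
  add 0.231.229.0/24 -> H2 at depth 24
  add 0.228.0.0/14 -> H3 at depth 14
  add 207.0.0.0/8 -> H3 at depth 8
  ? 0.231.0.12  path d0:-→d1:-→d2:-→d3:-→d4:-→d5:-→d6:-→d7:-→d8:-→d9:-→d10:-→d11:-→d12:H3→d13:-→d14:H3→d15:-→d16:H3  best=H3
  add 0.128.0.0/9 -> H3 at depth 9
  ? 167.245.180.117  path d0:-→d1:-  best=no-route
  add 207.192.11.221/32 -> H3 at depth 32
  ? 207.192.11.221  path d0:-→d1:-→d2:-→d3:-→d4:-→d5:-→d6:-→d7:-→d8:H3→d9:-→d10:-→d11:-→d12:-→d13:-→d14:-→d15:-→d16:-→d17:-→d18:-→d19:-→d20:-→d21:-→d22:-→d23:-→d24:-→d25:-→d26:-→d27:-→d28:-→d29:-→d30:-→d31:-→d32:H3  best=H3
  - 0.231.0.0/16 clear@16
  add 0.224.0.0/12 -> H0 at depth 12
  add 0.231.224.0/20 -> H1 at depth 20
  add 0.224.0.0/12 -> H0 at depth 12
  ? 207.0.68.196  path d0:-→d1:-→d2:-→d3:-→d4:-→d5:-→d6:-→d7:-→d8:H3  best=H3
  - 0.224.0.0/12 clear@12
  add 0.231.229.151/32 -> H3 at depth 32
  add 207.192.0.0/16 -> H1 at depth 16
  ? 207.192.7.47  path d0:-→d1:-→d2:-→d3:-→d4:-→d5:-→d6:-→d7:-→d8:H3→d9:-→d10:-→d11:-→d12:-→d13:-→d14:-→d15:-→d16:H1→d17:-→d18:-→d19:-→d20:-  best=H1
  add 0.0.0.0/8 -> H3 at depth 8
  - 0.128.0.0/9 clear@9
  ? 207.192.11.221  path d0:-→d1:-→d2:-→d3:-→d4:-→d5:-→d6:-→d7:-→d8:H3→d9:-→d10:-→d11:-→d12:-→d13:-→d14:-→d15:-→d16:H1→d17:-→d18:-→d19:-→d20:-→d21:-→d22:-→d23:-→d24:-→d25:-→d26:-→d27:-→d28:-→d29:-→d30:-→d31:-→d32:H3  best=H3
  add 0.0.0.0/0 -> H2 at depth 0
  ? 207.0.0.124  path d0:H2→d1:-→d2:-→d3:-→d4:-→d5:-→d6:-→d7:-→d8:H3  best=H3
  add 0.0.0.0/5 -> H3 at depth 5
  ? 0.231.224.26  path d0:H2→d1:-→d2:-→d3:-→d4:-→d5:H3→d6:-→d7:-→d8:H3→d9:-→d10:-→d11:-→d12:-→d13:-→d14:H3→d15:-→d16:-→d17:-→d18:-→d19:-→d20:H1→d21:-  best=H1
  add 0.0.0.0/0 -> H1 at depth 0
  ? 207.192.11.221  path d0:H1→d1:-→d2:-→d3:-→d4:-→d5:-→d6:-→d7:-→d8:H3→d9:-→d10:-→d11:-→d12:-→d13:-→d14:-→d15:-→d16:H1→d17:-→d18:-→d19:-→d20:-→d21:-→d22:-→d23:-→d24:-→d25:-→d26:-→d27:-→d28:-→d29:-→d30:-→d31:-→d32:H3  best=H3
  ? 0.228.1.168  path d0:H1→d1:-→d2:-→d3:-→d4:-→d5:H3→d6:-→d7:-→d8:H3→d9:-→d10:-→d11:-→d12:-→d13:-→d14:H3  best=H3

== LOOKUPS ==
["H3","no-route","H3","no-route","H3","H3","H1","H3","H3","H1","H3","H3"]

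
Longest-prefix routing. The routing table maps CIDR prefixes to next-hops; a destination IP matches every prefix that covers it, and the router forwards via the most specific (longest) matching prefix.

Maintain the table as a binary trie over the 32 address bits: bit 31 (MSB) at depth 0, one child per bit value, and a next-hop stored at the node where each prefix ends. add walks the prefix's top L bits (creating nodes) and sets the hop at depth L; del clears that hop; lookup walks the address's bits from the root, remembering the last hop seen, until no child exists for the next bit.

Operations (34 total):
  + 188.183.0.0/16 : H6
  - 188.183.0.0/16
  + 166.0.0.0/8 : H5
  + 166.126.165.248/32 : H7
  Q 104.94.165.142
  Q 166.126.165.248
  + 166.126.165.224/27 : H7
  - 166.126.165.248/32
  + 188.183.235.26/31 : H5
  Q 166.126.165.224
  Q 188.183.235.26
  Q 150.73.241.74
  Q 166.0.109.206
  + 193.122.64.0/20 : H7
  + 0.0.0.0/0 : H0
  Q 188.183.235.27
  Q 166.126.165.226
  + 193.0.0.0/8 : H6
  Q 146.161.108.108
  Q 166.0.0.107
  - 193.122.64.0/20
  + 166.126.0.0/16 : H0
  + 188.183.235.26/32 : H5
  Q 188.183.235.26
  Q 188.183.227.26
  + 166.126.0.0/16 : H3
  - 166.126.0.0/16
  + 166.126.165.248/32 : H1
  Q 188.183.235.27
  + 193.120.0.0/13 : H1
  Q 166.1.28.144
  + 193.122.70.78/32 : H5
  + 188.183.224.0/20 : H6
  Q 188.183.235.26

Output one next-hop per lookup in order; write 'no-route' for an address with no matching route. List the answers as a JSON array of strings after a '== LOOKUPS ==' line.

Apply in order:
  add 188.183.0.0/16 -> H6 at depth 16
  del 188.183.0.0/16 (clear depth 16)
  add 166.0.0.0/8 -> H5 at depth 8
  add 166.126.165.248/32 -> H7 at depth 32
  lookup 104.94.165.142: bits ε walk d0:- -> no-route
  lookup 166.126.165.248: bits 10100110011111101010010111111000 walk d0:-→d1:-→d2:-→d3:-→d4:-→d5:-→d6:-→d7:-→d8:H5→d9:-→d10:-→d11:-→d12:-→d13:-→d14:-→d15:-→d16:-→d17:-→d18:-→d19:-→d20:-→d21:-→d22:-→d23:-→d24:-→d25:-→d26:-→d27:-→d28:-→d29:-→d30:-→d31:-→d32:H7 -> H7
  add 166.126.165.224/27 -> H7 at depth 27
  del 166.126.165.248/32 (clear depth 32)
  add 188.183.235.26/31 -> H5 at depth 31
  lookup 166.126.165.224: bits 101001100111111010100101111 walk d0:-→d1:-→d2:-→d3:-→d4:-→d5:-→d6:-→d7:-→d8:H5→d9:-→d10:-→d11:-→d12:-→d13:-→d14:-→d15:-→d16:-→d17:-→d18:-→d19:-→d20:-→d21:-→d22:-→d23:-→d24:-→d25:-→d26:-→d27:H7 -> H7
  lookup 188.183.235.26: bits 1011110010110111111010110001101 walk d0:-→d1:-→d2:-→d3:-→d4:-→d5:-→d6:-→d7:-→d8:-→d9:-→d10:-→d11:-→d12:-→d13:-→d14:-→d15:-→d16:-→d17:-→d18:-→d19:-→d20:-→d21:-→d22:-→d23:-→d24:-→d25:-→d26:-→d27:-→d28:-→d29:-→d30:-→d31:H5 -> H5
  lookup 150.73.241.74: bits 10 walk d0:-→d1:-→d2:- -> no-route
  lookup 166.0.109.206: bits 101001100 walk d0:-→d1:-→d2:-→d3:-→d4:-→d5:-→d6:-→d7:-→d8:H5→d9:- -> H5
  add 193.122.64.0/20 -> H7 at depth 20
  add 0.0.0.0/0 -> H0 at depth 0
  lookup 188.183.235.27: bits 1011110010110111111010110001101 walk d0:H0→d1:-→d2:-→d3:-→d4:-→d5:-→d6:-→d7:-→d8:-→d9:-→d10:-→d11:-→d12:-→d13:-→d14:-→d15:-→d16:-→d17:-→d18:-→d19:-→d20:-→d21:-→d22:-→d23:-→d24:-→d25:-→d26:-→d27:-→d28:-→d29:-→d30:-→d31:H5 -> H5
  lookup 166.126.165.226: bits 101001100111111010100101111 walk d0:H0→d1:-→d2:-→d3:-→d4:-→d5:-→d6:-→d7:-→d8:H5→d9:-→d10:-→d11:-→d12:-→d13:-→d14:-→d15:-→d16:-→d17:-→d18:-→d19:-→d20:-→d21:-→d22:-→d23:-→d24:-→d25:-→d26:-→d27:H7 -> H7
  add 193.0.0.0/8 -> H6 at depth 8
  lookup 146.161.108.108: bits 10 walk d0:H0→d1:-→d2:- -> H0
  lookup 166.0.0.107: bits 101001100 walk d0:H0→d1:-→d2:-→d3:-→d4:-→d5:-→d6:-→d7:-→d8:H5→d9:- -> H5
  del 193.122.64.0/20 (clear depth 20)
  add 166.126.0.0/16 -> H0 at depth 16
  add 188.183.235.26/32 -> H5 at depth 32
  lookup 188.183.235.26: bits 10111100101101111110101100011010 walk d0:H0→d1:-→d2:-→d3:-→d4:-→d5:-→d6:-→d7:-→d8:-→d9:-→d10:-→d11:-→d12:-→d13:-→d14:-→d15:-→d16:-→d17:-→d18:-→d19:-→d20:-→d21:-→d22:-→d23:-→d24:-→d25:-→d26:-→d27:-→d28:-→d29:-→d30:-→d31:H5→d32:H5 -> H5
  lookup 188.183.227.26: bits 10111100101101111110 walk d0:H0→d1:-→d2:-→d3:-→d4:-→d5:-→d6:-→d7:-→d8:-→d9:-→d10:-→d11:-→d12:-→d13:-→d14:-→d15:-→d16:-→d17:-→d18:-→d19:-→d20:- -> H0
  add 166.126.0.0/16 -> H3 at depth 16
  del 166.126.0.0/16 (clear depth 16)
  add 166.126.165.248/32 -> H1 at depth 32
  lookup 188.183.235.27: bits 1011110010110111111010110001101 walk d0:H0→d1:-→d2:-→d3:-→d4:-→d5:-→d6:-→d7:-→d8:-→d9:-→d10:-→d11:-→d12:-→d13:-→d14:-→d15:-→d16:-→d17:-→d18:-→d19:-→d20:-→d21:-→d22:-→d23:-→d24:-→d25:-→d26:-→d27:-→d28:-→d29:-→d30:-→d31:H5 -> H5
  add 193.120.0.0/13 -> H1 at depth 13
  lookup 166.1.28.144: bits 101001100 walk d0:H0→d1:-→d2:-→d3:-→d4:-→d5:-→d6:-→d7:-→d8:H5→d9:- -> H5
  add 193.122.70.78/32 -> H5 at depth 32
  add 188.183.224.0/20 -> H6 at depth 20
  lookup 188.183.235.26: bits 10111100101101111110101100011010 walk d0:H0→d1:-→d2:-→d3:-→d4:-→d5:-→d6:-→d7:-→d8:-→d9:-→d10:-→d11:-→d12:-→d13:-→d14:-→d15:-→d16:-→d17:-→d18:-→d19:-→d20:H6→d21:-→d22:-→d23:-→d24:-→d25:-→d26:-→d27:-→d28:-→d29:-→d30:-→d31:H5→d32:H5 -> H5

== LOOKUPS ==
["no-route","H7","H7","H5","no-route","H5","H5","H7","H0","H5","H5","H0","H5","H5","H5"]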